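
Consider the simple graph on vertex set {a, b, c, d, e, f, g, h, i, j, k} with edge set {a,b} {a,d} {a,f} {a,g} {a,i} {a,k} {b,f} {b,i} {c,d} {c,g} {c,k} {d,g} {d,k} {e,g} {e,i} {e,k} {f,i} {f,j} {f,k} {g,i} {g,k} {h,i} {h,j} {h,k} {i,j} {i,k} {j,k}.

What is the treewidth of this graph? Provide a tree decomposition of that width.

Each bag holds 4 vertices, so the decomposition has width 3, which upper-bounds the treewidth. Conversely, {c, d, g, k} is a clique of size 4, and the vertices of any clique must share a bag in every tree decomposition; so some bag has ≥ 4 vertices and tw(G) ≥ 3. Hence tw(G) = 3 exactly.

Treewidth 3.
One optimal decomposition is:
Bags: B1 = {f, i, j, k}  B2 = {h, i, j, k}  B3 = {a, f, i, k}  B4 = {a, g, i, k}  B5 = {e, g, i, k}  B6 = {a, d, g, k}  B7 = {c, d, g, k}  B8 = {a, b, f, i}
Tree: B1–B2, B1–B3, B3–B4, B4–B5, B4–B6, B6–B7, B3–B8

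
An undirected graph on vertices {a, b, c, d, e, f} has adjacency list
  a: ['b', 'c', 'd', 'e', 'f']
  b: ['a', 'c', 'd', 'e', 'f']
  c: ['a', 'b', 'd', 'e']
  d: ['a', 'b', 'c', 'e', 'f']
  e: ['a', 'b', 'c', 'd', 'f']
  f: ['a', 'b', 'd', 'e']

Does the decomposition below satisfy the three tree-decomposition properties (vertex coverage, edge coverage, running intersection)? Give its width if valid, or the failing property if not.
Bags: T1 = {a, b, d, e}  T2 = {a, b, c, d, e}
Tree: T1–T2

No — vertex f appears in no bag.

A tree decomposition must satisfy three properties: every vertex lies in some bag; for every edge, both endpoints lie together in some bag; and for every vertex, the bags containing it form a connected subtree. Here vertex f appears in no bag, so the decomposition is invalid.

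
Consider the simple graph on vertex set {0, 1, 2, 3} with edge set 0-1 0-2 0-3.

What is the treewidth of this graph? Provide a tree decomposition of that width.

Each bag holds 2 vertices, so the decomposition has width 1, which upper-bounds the treewidth. Since G has at least one edge (e.g. 3–0), it is not an edgeless graph, so tw(G) ≥ 1. Hence tw(G) = 1 exactly.

Treewidth 1.
One such decomposition:
Bags: B1 = {0, 3}  B2 = {0, 1}  B3 = {0, 2}
Tree: B1–B2, B1–B3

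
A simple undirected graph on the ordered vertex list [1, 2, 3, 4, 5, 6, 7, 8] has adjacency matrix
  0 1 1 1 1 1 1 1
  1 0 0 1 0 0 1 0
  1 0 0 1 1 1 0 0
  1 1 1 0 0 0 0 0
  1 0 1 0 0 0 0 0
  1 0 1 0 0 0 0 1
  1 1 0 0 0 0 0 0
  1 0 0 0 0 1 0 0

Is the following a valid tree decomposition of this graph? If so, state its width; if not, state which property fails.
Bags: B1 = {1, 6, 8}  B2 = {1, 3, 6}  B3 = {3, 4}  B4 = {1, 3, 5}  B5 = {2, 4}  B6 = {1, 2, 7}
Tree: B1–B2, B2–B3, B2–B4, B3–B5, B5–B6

No — edge (1,4) lies in no bag.

A tree decomposition must satisfy three properties: every vertex lies in some bag; for every edge, both endpoints lie together in some bag; and for every vertex, the bags containing it form a connected subtree. Here edge (1,4) lies in no bag, so the decomposition is invalid.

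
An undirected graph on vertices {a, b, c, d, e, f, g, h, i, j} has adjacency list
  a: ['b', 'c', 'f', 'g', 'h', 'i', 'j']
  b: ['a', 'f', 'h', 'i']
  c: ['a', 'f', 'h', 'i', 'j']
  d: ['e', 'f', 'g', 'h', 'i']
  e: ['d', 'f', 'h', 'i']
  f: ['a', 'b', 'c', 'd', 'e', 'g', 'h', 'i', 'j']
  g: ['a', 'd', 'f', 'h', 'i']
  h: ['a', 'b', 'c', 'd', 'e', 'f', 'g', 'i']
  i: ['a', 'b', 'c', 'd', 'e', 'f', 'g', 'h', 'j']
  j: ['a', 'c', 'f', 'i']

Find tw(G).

A width-4 tree decomposition is:
Bags: B1 = {d, f, g, h, i}  B2 = {a, f, g, h, i}  B3 = {a, c, f, h, i}  B4 = {d, e, f, h, i}  B5 = {a, c, f, i, j}  B6 = {a, b, f, h, i}
Tree: B1–B2, B2–B3, B1–B4, B3–B5, B3–B6
The largest bag has 5 vertices, giving width 4; this decomposition certifies tw(G) ≤ 4. For the lower bound, the 5 vertices {a, c, f, i, j} are pairwise adjacent, and any tree decomposition puts a clique entirely inside one bag — forcing width ≥ 4. Hence tw(G) = 4 exactly.

4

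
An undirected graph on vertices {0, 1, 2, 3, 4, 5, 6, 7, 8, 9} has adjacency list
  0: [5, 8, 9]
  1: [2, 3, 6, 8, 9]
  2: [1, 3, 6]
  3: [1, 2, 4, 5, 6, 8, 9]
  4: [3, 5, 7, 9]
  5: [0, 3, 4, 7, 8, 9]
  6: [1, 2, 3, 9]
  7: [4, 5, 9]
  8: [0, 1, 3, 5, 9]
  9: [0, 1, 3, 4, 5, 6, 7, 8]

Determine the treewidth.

3

A width-3 tree decomposition is:
Bags: B1 = {1, 3, 8, 9}  B2 = {1, 3, 6, 9}  B3 = {1, 2, 3, 6}  B4 = {3, 5, 8, 9}  B5 = {3, 4, 5, 9}  B6 = {0, 5, 8, 9}  B7 = {4, 5, 7, 9}
Tree: B1–B2, B2–B3, B1–B4, B4–B5, B4–B6, B5–B7
The largest bag has 4 vertices, giving width 3; this decomposition certifies tw(G) ≤ 3. For the lower bound, the 4 vertices {0, 5, 8, 9} are pairwise adjacent, and any tree decomposition puts a clique entirely inside one bag — forcing width ≥ 3. Combining the bounds, tw(G) = 3.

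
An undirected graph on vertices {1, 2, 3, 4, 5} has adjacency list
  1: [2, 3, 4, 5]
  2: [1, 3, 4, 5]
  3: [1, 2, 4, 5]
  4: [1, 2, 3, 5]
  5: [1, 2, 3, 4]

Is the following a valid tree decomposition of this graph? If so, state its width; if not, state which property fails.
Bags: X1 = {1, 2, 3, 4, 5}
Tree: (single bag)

Yes; width 4.

Vertex coverage: the bags together contain {1, 2, 3, 4, 5}, the full vertex set. Edge coverage: each edge of G has both endpoints in at least one bag. Running intersection: for every vertex, the bags containing it form a connected subtree. All three properties hold, so this is a valid tree decomposition of width max|bag| − 1 = 4, and hence tw(G) ≤ 4.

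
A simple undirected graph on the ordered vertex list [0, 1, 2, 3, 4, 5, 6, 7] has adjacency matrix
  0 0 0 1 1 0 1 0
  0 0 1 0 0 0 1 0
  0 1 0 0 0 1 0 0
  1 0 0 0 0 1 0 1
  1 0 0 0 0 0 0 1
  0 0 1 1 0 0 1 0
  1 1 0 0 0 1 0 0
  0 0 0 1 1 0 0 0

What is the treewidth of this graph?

2

A width-2 tree decomposition is:
Bags: B1 = {1, 2, 5}  B2 = {1, 5, 6}  B3 = {3, 5, 6}  B4 = {0, 3, 6}  B5 = {0, 3, 7}  B6 = {0, 4, 7}
Tree: B1–B2, B2–B3, B3–B4, B4–B5, B5–B6
Each bag holds 3 vertices, so the decomposition has width 2, which upper-bounds the treewidth. The edges 2–1–6–5–2 form a cycle, so G is not a tree and its treewidth is at least 2. Therefore the treewidth is 2.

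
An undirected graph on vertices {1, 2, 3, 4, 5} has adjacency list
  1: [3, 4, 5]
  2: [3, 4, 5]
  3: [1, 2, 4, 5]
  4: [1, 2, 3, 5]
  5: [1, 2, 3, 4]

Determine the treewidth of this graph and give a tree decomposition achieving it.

The largest bag has 4 vertices, giving width 3; this decomposition certifies tw(G) ≤ 3. On the other hand G contains the 4-clique {1, 3, 4, 5}. A clique must lie in a single bag of any decomposition, so no decomposition can have width below 3. The upper and lower bounds meet at 3, so that is the treewidth.

Treewidth 3.
One optimal decomposition is:
Bags: B1 = {2, 3, 4, 5}  B2 = {1, 3, 4, 5}
Tree: B1–B2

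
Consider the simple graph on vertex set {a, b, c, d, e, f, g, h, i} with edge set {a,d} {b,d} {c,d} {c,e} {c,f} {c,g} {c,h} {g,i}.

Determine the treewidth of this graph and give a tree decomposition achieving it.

Treewidth 1.
Bags: B1 = {c, f}  B2 = {c, h}  B3 = {c, g}  B4 = {c, d}  B5 = {g, i}  B6 = {b, d}  B7 = {a, d}  B8 = {c, e}
Tree: B1–B2, B2–B3, B3–B4, B3–B5, B4–B6, B6–B7, B2–B8

Each bag holds 2 vertices, so the decomposition has width 1, which upper-bounds the treewidth. G has an edge, so its treewidth is at least 1. Therefore the treewidth is 1.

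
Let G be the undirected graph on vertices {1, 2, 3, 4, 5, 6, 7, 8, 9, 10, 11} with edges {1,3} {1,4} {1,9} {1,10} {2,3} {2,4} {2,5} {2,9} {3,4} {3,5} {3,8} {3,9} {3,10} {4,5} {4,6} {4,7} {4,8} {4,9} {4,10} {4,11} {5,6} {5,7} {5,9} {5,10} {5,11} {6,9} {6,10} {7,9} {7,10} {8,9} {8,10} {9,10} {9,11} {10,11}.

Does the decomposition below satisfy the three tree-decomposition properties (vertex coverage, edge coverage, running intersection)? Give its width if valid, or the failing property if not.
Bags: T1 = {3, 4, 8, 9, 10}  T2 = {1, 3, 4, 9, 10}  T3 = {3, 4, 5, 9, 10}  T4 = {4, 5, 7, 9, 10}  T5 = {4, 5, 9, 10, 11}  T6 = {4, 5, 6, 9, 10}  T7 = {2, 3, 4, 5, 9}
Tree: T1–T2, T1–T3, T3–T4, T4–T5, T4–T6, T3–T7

Vertex coverage: the bags together contain {1, 2, 3, 4, 5, 6, 7, 8, 9, 10, 11}, the full vertex set. Edge coverage: each edge of G has both endpoints in at least one bag. Running intersection: for every vertex, the bags containing it form a connected subtree. All three properties hold, so this is a valid tree decomposition of width max|bag| − 1 = 4, and hence tw(G) ≤ 4.

Yes; width 4.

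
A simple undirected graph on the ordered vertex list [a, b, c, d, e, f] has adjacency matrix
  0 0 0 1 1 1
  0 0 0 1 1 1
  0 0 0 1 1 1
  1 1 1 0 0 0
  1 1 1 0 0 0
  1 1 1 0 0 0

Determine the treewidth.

3

A width-3 tree decomposition is:
Bags: B1 = {a, d, e, f}  B2 = {c, d, e, f}  B3 = {b, d, e, f}
Tree: B1–B2, B2–B3
The largest bag has 4 vertices, giving width 3; this decomposition certifies tw(G) ≤ 3. For the lower bound: the 4 vertex sets {a,d}, {c,e}, {f}, {b} are disjoint, each induces a connected subgraph, and every pair is joined by at least one edge of G. Contracting each set to a single vertex therefore yields K_{4} as a minor, and since treewidth is minor-monotone, tw(G) ≥ tw(K_{4}) = 3. Therefore the treewidth is 3.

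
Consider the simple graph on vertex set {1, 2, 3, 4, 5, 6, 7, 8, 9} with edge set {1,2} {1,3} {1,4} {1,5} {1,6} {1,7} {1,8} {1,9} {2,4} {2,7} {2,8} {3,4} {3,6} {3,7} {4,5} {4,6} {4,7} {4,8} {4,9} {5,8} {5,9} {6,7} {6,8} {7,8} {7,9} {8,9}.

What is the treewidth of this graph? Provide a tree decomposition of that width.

Each bag holds 5 vertices, so the decomposition has width 4, which upper-bounds the treewidth. On the other hand G contains the 5-clique {1, 4, 5, 8, 9}. A clique must lie in a single bag of any decomposition, so no decomposition can have width below 4. Therefore the treewidth is 4.

Treewidth 4.
Bags: B1 = {1, 4, 7, 8, 9}  B2 = {1, 4, 6, 7, 8}  B3 = {1, 2, 4, 7, 8}  B4 = {1, 3, 4, 6, 7}  B5 = {1, 4, 5, 8, 9}
Tree: B1–B2, B1–B3, B2–B4, B1–B5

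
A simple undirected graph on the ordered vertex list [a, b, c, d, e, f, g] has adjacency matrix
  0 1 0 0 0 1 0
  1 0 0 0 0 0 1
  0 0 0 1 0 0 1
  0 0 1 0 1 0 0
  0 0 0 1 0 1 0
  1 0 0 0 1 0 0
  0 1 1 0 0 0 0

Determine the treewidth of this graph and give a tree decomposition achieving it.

Each bag holds 3 vertices, so the decomposition has width 2, which upper-bounds the treewidth. Since a–b–g–c–d–e–f–a is a cycle in G, G is not acyclic. Forests are exactly the graphs of treewidth ≤ 1, so tw(G) ≥ 2. Therefore the treewidth is 2.

Treewidth 2.
One such decomposition:
Bags: B1 = {a, b, g}  B2 = {a, c, g}  B3 = {a, c, d}  B4 = {a, d, e}  B5 = {a, e, f}
Tree: B1–B2, B2–B3, B3–B4, B4–B5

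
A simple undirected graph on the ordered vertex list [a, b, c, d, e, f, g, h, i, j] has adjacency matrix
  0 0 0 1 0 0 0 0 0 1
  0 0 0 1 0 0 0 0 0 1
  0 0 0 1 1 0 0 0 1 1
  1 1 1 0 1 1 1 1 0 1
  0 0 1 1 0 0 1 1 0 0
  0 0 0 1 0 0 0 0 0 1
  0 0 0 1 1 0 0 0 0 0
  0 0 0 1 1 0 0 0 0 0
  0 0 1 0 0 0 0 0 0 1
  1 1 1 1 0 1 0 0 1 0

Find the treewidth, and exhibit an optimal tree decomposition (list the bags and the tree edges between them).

Each bag holds 3 vertices, so the decomposition has width 2, which upper-bounds the treewidth. On the other hand G contains the 3-clique {d, e, g}. A clique must lie in a single bag of any decomposition, so no decomposition can have width below 2. Therefore the treewidth is 2.

Treewidth 2.
One such decomposition:
Bags: B1 = {d, e, g}  B2 = {c, d, e}  B3 = {c, d, j}  B4 = {b, d, j}  B5 = {c, i, j}  B6 = {a, d, j}  B7 = {d, e, h}  B8 = {d, f, j}
Tree: B1–B2, B2–B3, B3–B4, B3–B5, B3–B6, B2–B7, B6–B8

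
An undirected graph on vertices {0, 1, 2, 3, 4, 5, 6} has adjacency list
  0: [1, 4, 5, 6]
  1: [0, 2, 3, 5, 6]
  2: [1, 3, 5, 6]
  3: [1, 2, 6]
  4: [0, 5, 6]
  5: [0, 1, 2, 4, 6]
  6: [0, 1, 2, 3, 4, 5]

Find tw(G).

A width-3 tree decomposition is:
Bags: B1 = {0, 4, 5, 6}  B2 = {0, 1, 5, 6}  B3 = {1, 2, 5, 6}  B4 = {1, 2, 3, 6}
Tree: B1–B2, B2–B3, B3–B4
Every bag has size at most 4, so the width is 4 − 1 = 3 and tw(G) ≤ 3. For the lower bound, the 4 vertices {0, 1, 5, 6} are pairwise adjacent, and any tree decomposition puts a clique entirely inside one bag — forcing width ≥ 3. Combining the bounds, tw(G) = 3.

3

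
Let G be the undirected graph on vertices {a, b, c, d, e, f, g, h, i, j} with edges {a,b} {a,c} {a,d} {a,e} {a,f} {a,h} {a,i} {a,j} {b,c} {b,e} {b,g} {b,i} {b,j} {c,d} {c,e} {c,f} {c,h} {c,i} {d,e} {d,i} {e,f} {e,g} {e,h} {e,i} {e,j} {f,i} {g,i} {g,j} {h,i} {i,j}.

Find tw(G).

A width-4 tree decomposition is:
Bags: B1 = {a, b, e, i, j}  B2 = {b, e, g, i, j}  B3 = {a, b, c, e, i}  B4 = {a, c, d, e, i}  B5 = {a, c, e, h, i}  B6 = {a, c, e, f, i}
Tree: B1–B2, B1–B3, B3–B4, B3–B5, B3–B6
Every bag has size at most 5, so the width is 5 − 1 = 4 and tw(G) ≤ 4. On the other hand G contains the 5-clique {b, e, g, i, j}. A clique must lie in a single bag of any decomposition, so no decomposition can have width below 4. The upper and lower bounds meet at 4, so that is the treewidth.

4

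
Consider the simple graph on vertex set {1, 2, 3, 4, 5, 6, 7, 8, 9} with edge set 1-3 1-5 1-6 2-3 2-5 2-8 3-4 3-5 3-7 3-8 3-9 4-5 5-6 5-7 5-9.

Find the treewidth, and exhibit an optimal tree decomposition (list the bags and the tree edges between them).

Every bag has size at most 3, so the width is 3 − 1 = 2 and tw(G) ≤ 2. For the lower bound, the 3 vertices {2, 3, 8} are pairwise adjacent, and any tree decomposition puts a clique entirely inside one bag — forcing width ≥ 2. Therefore the treewidth is 2.

Treewidth 2.
One optimal decomposition is:
Bags: B1 = {3, 5, 9}  B2 = {3, 4, 5}  B3 = {1, 3, 5}  B4 = {3, 5, 7}  B5 = {1, 5, 6}  B6 = {2, 3, 5}  B7 = {2, 3, 8}
Tree: B1–B2, B2–B3, B2–B4, B3–B5, B1–B6, B6–B7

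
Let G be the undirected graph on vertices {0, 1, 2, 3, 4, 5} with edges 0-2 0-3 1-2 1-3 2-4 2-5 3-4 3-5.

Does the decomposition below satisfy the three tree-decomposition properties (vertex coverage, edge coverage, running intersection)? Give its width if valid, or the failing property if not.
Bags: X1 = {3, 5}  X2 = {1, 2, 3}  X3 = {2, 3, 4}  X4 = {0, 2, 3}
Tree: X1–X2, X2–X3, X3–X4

A tree decomposition must satisfy three properties: every vertex lies in some bag; for every edge, both endpoints lie together in some bag; and for every vertex, the bags containing it form a connected subtree. Here edge (2,5) lies in no bag, so the decomposition is invalid.

No — edge (2,5) lies in no bag.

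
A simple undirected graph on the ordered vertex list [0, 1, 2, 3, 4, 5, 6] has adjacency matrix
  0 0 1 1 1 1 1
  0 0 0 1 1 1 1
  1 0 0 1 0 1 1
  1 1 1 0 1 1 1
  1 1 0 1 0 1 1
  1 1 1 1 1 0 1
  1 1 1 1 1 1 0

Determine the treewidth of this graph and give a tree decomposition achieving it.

The largest bag has 5 vertices, giving width 4; this decomposition certifies tw(G) ≤ 4. For the lower bound, the 5 vertices {0, 2, 3, 5, 6} are pairwise adjacent, and any tree decomposition puts a clique entirely inside one bag — forcing width ≥ 4. The upper and lower bounds meet at 4, so that is the treewidth.

Treewidth 4.
Bags: B1 = {1, 3, 4, 5, 6}  B2 = {0, 3, 4, 5, 6}  B3 = {0, 2, 3, 5, 6}
Tree: B1–B2, B2–B3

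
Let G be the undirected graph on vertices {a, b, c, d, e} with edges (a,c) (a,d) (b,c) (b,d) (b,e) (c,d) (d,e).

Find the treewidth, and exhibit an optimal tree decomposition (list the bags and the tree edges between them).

Every bag has size at most 3, so the width is 3 − 1 = 2 and tw(G) ≤ 2. On the other hand G contains the 3-clique {b, d, e}. A clique must lie in a single bag of any decomposition, so no decomposition can have width below 2. Hence tw(G) = 2 exactly.

Treewidth 2.
One optimal decomposition is:
Bags: B1 = {b, c, d}  B2 = {a, c, d}  B3 = {b, d, e}
Tree: B1–B2, B1–B3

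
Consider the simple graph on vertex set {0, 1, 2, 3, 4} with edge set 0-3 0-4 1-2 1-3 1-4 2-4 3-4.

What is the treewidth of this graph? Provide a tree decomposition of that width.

Each bag holds 3 vertices, so the decomposition has width 2, which upper-bounds the treewidth. On the other hand G contains the 3-clique {0, 3, 4}. A clique must lie in a single bag of any decomposition, so no decomposition can have width below 2. Hence tw(G) = 2 exactly.

Treewidth 2.
One such decomposition:
Bags: B1 = {1, 2, 4}  B2 = {1, 3, 4}  B3 = {0, 3, 4}
Tree: B1–B2, B2–B3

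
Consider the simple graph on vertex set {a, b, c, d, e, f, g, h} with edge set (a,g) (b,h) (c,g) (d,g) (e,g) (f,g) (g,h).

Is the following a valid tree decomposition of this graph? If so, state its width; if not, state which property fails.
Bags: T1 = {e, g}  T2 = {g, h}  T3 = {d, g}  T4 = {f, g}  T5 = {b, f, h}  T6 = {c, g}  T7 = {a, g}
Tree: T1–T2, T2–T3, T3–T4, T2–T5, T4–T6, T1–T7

No — bags containing vertex f are not connected in the tree.

A tree decomposition must satisfy three properties: every vertex lies in some bag; for every edge, both endpoints lie together in some bag; and for every vertex, the bags containing it form a connected subtree. Here bags containing vertex f are not connected in the tree, so the decomposition is invalid.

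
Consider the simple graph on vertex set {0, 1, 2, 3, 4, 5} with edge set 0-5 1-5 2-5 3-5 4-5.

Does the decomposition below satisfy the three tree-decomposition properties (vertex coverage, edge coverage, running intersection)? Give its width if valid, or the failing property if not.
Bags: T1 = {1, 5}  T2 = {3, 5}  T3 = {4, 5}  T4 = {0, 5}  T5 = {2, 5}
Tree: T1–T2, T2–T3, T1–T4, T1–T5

Yes; width 1.

Every vertex of G appears in some bag (union = {0, 1, 2, 3, 4, 5}); every edge is covered by a bag; and for each vertex v the set of bags containing v is connected in the bag tree. The decomposition is therefore valid. The largest bag has 2 vertices, so the width is 1.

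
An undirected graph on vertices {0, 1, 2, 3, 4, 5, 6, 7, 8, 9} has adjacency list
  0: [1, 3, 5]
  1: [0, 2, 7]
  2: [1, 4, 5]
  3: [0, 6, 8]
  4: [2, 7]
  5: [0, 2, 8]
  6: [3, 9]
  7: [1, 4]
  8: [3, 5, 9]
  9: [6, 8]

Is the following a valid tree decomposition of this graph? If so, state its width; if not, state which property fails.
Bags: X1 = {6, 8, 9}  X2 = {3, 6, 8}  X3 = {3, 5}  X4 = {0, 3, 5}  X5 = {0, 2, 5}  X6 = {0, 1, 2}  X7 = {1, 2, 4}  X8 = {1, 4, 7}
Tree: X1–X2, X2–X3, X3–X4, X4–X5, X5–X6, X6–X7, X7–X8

A tree decomposition must satisfy three properties: every vertex lies in some bag; for every edge, both endpoints lie together in some bag; and for every vertex, the bags containing it form a connected subtree. Here edge (8,5) lies in no bag, so the decomposition is invalid.

No — edge (8,5) lies in no bag.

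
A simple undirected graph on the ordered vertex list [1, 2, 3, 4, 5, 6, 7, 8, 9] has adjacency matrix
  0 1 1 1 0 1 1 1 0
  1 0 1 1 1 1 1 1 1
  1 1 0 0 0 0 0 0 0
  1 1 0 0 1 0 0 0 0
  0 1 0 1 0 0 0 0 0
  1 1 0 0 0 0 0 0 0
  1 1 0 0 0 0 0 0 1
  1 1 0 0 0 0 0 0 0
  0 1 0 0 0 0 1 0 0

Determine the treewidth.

A width-2 tree decomposition is:
Bags: B1 = {1, 2, 4}  B2 = {1, 2, 7}  B3 = {2, 4, 5}  B4 = {2, 7, 9}  B5 = {1, 2, 6}  B6 = {1, 2, 8}  B7 = {1, 2, 3}
Tree: B1–B2, B1–B3, B2–B4, B2–B5, B1–B6, B5–B7
The largest bag has 3 vertices, giving width 2; this decomposition certifies tw(G) ≤ 2. For the lower bound, the 3 vertices {1, 2, 3} are pairwise adjacent, and any tree decomposition puts a clique entirely inside one bag — forcing width ≥ 2. Combining the bounds, tw(G) = 2.

2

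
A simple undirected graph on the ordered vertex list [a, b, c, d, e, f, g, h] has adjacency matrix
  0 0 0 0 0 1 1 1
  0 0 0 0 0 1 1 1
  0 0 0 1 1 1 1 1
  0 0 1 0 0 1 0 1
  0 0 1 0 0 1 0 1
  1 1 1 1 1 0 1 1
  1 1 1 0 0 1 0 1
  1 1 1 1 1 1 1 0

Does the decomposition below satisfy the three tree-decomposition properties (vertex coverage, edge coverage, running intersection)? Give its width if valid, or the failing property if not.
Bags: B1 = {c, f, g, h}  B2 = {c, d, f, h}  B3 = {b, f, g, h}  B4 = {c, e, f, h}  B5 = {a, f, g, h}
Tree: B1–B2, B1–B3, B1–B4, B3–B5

Yes; width 3.

Every vertex of G appears in some bag (union = {a, b, c, d, e, f, g, h}); every edge is covered by a bag; and for each vertex v the set of bags containing v is connected in the bag tree. The decomposition is therefore valid. The largest bag has 4 vertices, so the width is 3.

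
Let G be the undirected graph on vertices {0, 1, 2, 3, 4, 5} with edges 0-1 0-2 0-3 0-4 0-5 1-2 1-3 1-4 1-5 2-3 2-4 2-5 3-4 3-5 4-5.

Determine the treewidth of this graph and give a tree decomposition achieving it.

A single bag containing all 6 vertices is trivially a valid decomposition of width 5. For the lower bound, the 6 vertices {0, 1, 2, 3, 4, 5} are pairwise adjacent, and any tree decomposition puts a clique entirely inside one bag — forcing width ≥ 5. Combining the bounds, tw(G) = 5.

Treewidth 5.
One such decomposition:
Bags: B1 = {0, 1, 2, 3, 4, 5}
Tree: (single bag)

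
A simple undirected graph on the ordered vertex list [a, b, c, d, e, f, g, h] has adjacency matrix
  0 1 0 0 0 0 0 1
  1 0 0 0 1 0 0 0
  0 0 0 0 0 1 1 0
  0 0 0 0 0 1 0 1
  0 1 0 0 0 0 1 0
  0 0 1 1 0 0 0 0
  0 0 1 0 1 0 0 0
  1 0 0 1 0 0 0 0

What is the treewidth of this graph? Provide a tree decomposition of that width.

Each bag holds 3 vertices, so the decomposition has width 2, which upper-bounds the treewidth. Since c–f–d–h–a–b–e–g–c is a cycle in G, G is not acyclic. Forests are exactly the graphs of treewidth ≤ 1, so tw(G) ≥ 2. The upper and lower bounds meet at 2, so that is the treewidth.

Treewidth 2.
One optimal decomposition is:
Bags: B1 = {c, d, f}  B2 = {c, d, h}  B3 = {a, c, h}  B4 = {a, b, c}  B5 = {b, c, e}  B6 = {c, e, g}
Tree: B1–B2, B2–B3, B3–B4, B4–B5, B5–B6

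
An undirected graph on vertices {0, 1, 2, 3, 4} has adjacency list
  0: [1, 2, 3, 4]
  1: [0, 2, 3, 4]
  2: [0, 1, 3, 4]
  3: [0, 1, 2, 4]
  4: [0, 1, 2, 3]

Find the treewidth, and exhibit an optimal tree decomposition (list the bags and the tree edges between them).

With just one bag of size 5, the width is 5 − 1 = 4, so tw(G) ≤ 4. On the other hand G contains the 5-clique {0, 1, 2, 3, 4}. A clique must lie in a single bag of any decomposition, so no decomposition can have width below 4. Therefore the treewidth is 4.

Treewidth 4.
One such decomposition:
Bags: B1 = {0, 1, 2, 3, 4}
Tree: (single bag)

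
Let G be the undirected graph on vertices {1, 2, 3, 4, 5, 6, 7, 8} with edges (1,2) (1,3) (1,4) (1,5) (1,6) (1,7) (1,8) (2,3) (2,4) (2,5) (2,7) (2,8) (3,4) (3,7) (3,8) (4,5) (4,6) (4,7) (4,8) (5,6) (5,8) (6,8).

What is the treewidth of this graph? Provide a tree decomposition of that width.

Each bag holds 5 vertices, so the decomposition has width 4, which upper-bounds the treewidth. For the lower bound, the 5 vertices {1, 2, 3, 4, 8} are pairwise adjacent, and any tree decomposition puts a clique entirely inside one bag — forcing width ≥ 4. Hence tw(G) = 4 exactly.

Treewidth 4.
One such decomposition:
Bags: B1 = {1, 2, 4, 5, 8}  B2 = {1, 2, 3, 4, 8}  B3 = {1, 4, 5, 6, 8}  B4 = {1, 2, 3, 4, 7}
Tree: B1–B2, B1–B3, B2–B4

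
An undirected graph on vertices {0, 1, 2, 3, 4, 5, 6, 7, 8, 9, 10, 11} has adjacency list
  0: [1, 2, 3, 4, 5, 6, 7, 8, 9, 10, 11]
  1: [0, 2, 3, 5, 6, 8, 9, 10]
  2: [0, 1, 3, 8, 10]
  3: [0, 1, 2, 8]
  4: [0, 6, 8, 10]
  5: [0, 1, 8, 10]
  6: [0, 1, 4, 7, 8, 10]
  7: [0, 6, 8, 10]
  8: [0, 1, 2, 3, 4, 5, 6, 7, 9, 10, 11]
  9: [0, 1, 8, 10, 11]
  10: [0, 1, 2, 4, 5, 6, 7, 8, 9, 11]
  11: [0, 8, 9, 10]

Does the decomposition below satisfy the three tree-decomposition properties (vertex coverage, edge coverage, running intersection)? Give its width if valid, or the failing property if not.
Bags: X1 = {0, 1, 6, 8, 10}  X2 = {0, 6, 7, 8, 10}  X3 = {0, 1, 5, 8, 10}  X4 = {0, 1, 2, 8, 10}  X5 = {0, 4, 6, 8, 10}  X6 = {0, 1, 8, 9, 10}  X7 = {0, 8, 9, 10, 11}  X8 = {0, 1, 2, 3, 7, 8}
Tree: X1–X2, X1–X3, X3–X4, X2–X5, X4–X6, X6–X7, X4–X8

No — bags containing vertex 7 are not connected in the tree.

A tree decomposition must satisfy three properties: every vertex lies in some bag; for every edge, both endpoints lie together in some bag; and for every vertex, the bags containing it form a connected subtree. Here bags containing vertex 7 are not connected in the tree, so the decomposition is invalid.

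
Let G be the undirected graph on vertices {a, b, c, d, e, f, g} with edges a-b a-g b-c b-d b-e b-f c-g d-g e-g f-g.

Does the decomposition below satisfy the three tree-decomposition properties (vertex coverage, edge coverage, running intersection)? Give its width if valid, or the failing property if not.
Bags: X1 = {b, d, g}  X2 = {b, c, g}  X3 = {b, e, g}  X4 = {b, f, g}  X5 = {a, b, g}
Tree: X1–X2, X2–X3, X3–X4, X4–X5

Yes; width 2.

Checking the three conditions: (i) the bags cover all of {a, b, c, d, e, f, g}; (ii) for each edge, some bag contains both endpoints; (iii) the bags containing any fixed vertex form a subtree. All hold, so the decomposition is valid with width 3 − 1 = 2.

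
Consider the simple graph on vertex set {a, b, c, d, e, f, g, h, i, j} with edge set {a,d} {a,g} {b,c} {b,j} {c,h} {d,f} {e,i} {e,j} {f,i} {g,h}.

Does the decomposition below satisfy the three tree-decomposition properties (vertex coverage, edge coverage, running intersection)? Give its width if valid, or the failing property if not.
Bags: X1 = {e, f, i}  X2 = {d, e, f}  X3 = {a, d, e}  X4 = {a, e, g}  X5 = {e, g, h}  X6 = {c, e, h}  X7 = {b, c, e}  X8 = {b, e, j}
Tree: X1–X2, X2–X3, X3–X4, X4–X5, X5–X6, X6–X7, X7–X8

Every vertex of G appears in some bag (union = {a, b, c, d, e, f, g, h, i, j}); every edge is covered by a bag; and for each vertex v the set of bags containing v is connected in the bag tree. The decomposition is therefore valid. The largest bag has 3 vertices, so the width is 2.

Yes; width 2.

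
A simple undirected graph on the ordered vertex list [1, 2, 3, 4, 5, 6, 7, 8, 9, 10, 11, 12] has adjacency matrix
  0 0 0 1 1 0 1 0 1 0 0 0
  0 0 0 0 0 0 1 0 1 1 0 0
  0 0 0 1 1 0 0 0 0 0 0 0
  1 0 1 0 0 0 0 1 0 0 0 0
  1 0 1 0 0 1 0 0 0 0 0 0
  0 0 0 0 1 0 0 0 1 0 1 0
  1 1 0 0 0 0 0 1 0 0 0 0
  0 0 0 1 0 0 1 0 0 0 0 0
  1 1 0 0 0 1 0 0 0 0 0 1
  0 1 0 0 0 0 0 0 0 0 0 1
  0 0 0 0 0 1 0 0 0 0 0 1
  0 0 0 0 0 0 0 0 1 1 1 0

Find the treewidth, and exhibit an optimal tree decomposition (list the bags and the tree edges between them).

Treewidth 3.
One such decomposition:
Bags: B1 = {6, 10, 11, 12}  B2 = {6, 9, 10, 12}  B3 = {2, 6, 9, 10}  B4 = {2, 5, 6, 9}  B5 = {1, 2, 5, 9}  B6 = {1, 2, 5, 7}  B7 = {1, 3, 5, 7}  B8 = {1, 3, 4, 7}  B9 = {3, 4, 7, 8}
Tree: B1–B2, B2–B3, B3–B4, B4–B5, B5–B6, B6–B7, B7–B8, B8–B9

Every bag has size at most 4, so the width is 4 − 1 = 3 and tw(G) ≤ 3. For the lower bound: the 4 vertex sets {10,11,12}, {6}, {9}, {1,2,5,7} are disjoint, each induces a connected subgraph, and every pair is joined by at least one edge of G. Contracting each set to a single vertex therefore yields K_{4} as a minor, and since treewidth is minor-monotone, tw(G) ≥ tw(K_{4}) = 3. The upper and lower bounds meet at 3, so that is the treewidth.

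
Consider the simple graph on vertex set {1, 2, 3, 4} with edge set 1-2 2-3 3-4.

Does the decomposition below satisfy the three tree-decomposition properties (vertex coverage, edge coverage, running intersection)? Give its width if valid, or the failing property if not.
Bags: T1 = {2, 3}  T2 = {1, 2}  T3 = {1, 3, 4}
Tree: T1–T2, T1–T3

A tree decomposition must satisfy three properties: every vertex lies in some bag; for every edge, both endpoints lie together in some bag; and for every vertex, the bags containing it form a connected subtree. Here bags containing vertex 1 are not connected in the tree, so the decomposition is invalid.

No — bags containing vertex 1 are not connected in the tree.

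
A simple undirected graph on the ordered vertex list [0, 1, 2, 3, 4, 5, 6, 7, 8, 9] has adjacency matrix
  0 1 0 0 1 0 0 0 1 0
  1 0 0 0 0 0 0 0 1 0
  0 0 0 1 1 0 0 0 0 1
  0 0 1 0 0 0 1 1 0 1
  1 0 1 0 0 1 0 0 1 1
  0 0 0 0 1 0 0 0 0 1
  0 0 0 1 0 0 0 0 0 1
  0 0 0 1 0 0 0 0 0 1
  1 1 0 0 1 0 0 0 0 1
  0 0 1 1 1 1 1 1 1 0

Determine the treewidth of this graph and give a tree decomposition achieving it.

Every bag has size at most 3, so the width is 3 − 1 = 2 and tw(G) ≤ 2. For the lower bound, the 3 vertices {0, 1, 8} are pairwise adjacent, and any tree decomposition puts a clique entirely inside one bag — forcing width ≥ 2. Therefore the treewidth is 2.

Treewidth 2.
One such decomposition:
Bags: B1 = {2, 4, 9}  B2 = {4, 8, 9}  B3 = {4, 5, 9}  B4 = {2, 3, 9}  B5 = {3, 6, 9}  B6 = {0, 4, 8}  B7 = {0, 1, 8}  B8 = {3, 7, 9}
Tree: B1–B2, B1–B3, B1–B4, B4–B5, B2–B6, B6–B7, B5–B8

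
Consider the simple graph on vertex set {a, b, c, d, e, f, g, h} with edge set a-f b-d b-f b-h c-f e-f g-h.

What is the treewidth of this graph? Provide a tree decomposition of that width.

Every bag has size at most 2, so the width is 2 − 1 = 1 and tw(G) ≤ 1. G has an edge, so its treewidth is at least 1. Therefore the treewidth is 1.

Treewidth 1.
One such decomposition:
Bags: B1 = {b, h}  B2 = {g, h}  B3 = {b, d}  B4 = {b, f}  B5 = {a, f}  B6 = {e, f}  B7 = {c, f}
Tree: B1–B2, B1–B3, B3–B4, B4–B5, B5–B6, B5–B7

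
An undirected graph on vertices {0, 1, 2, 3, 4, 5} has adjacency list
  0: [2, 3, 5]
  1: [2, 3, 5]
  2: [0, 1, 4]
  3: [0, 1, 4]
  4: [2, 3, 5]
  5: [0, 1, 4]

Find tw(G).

3

A width-3 tree decomposition is:
Bags: B1 = {1, 2, 3, 5}  B2 = {0, 2, 3, 5}  B3 = {2, 3, 4, 5}
Tree: B1–B2, B2–B3
The largest bag has 4 vertices, giving width 3; this decomposition certifies tw(G) ≤ 3. For the lower bound: the 4 vertex sets {1,5}, {0,2}, {3}, {4} are disjoint, each induces a connected subgraph, and every pair is joined by at least one edge of G. Contracting each set to a single vertex therefore yields K_{4} as a minor, and since treewidth is minor-monotone, tw(G) ≥ tw(K_{4}) = 3. The upper and lower bounds meet at 3, so that is the treewidth.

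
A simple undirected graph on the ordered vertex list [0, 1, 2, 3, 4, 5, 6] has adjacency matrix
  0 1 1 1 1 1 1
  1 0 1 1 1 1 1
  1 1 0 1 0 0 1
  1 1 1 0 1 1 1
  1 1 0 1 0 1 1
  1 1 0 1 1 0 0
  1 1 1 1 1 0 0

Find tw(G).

4

A width-4 tree decomposition is:
Bags: B1 = {0, 1, 2, 3, 6}  B2 = {0, 1, 3, 4, 6}  B3 = {0, 1, 3, 4, 5}
Tree: B1–B2, B2–B3
The largest bag has 5 vertices, giving width 4; this decomposition certifies tw(G) ≤ 4. On the other hand G contains the 5-clique {0, 1, 2, 3, 6}. A clique must lie in a single bag of any decomposition, so no decomposition can have width below 4. Hence tw(G) = 4 exactly.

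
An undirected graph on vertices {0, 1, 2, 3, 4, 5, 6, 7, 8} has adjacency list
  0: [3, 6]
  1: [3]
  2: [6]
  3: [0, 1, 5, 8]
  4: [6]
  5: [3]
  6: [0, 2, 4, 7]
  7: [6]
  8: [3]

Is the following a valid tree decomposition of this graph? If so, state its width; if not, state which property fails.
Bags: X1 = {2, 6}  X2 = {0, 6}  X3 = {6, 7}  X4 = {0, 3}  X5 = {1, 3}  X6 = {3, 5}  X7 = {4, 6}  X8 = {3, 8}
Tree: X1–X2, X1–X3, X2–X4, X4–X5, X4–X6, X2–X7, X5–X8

Yes; width 1.

Every vertex of G appears in some bag (union = {0, 1, 2, 3, 4, 5, 6, 7, 8}); every edge is covered by a bag; and for each vertex v the set of bags containing v is connected in the bag tree. The decomposition is therefore valid. The largest bag has 2 vertices, so the width is 1.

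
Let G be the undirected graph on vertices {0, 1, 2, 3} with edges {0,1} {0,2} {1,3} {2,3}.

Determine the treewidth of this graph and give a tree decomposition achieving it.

Treewidth 2.
One optimal decomposition is:
Bags: B1 = {0, 2, 3}  B2 = {0, 1, 3}
Tree: B1–B2

Every bag has size at most 3, so the width is 3 − 1 = 2 and tw(G) ≤ 2. Since 3–2–0–1–3 is a cycle in G, G is not acyclic. Forests are exactly the graphs of treewidth ≤ 1, so tw(G) ≥ 2. Hence tw(G) = 2 exactly.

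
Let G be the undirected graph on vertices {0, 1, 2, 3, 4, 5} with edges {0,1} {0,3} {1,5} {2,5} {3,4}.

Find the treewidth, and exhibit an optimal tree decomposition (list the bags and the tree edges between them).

Treewidth 1.
Bags: B1 = {3, 4}  B2 = {0, 3}  B3 = {0, 1}  B4 = {1, 5}  B5 = {2, 5}
Tree: B1–B2, B2–B3, B3–B4, B4–B5

Every bag has size at most 2, so the width is 2 − 1 = 1 and tw(G) ≤ 1. Since G has at least one edge (e.g. 4–3), it is not an edgeless graph, so tw(G) ≥ 1. The upper and lower bounds meet at 1, so that is the treewidth.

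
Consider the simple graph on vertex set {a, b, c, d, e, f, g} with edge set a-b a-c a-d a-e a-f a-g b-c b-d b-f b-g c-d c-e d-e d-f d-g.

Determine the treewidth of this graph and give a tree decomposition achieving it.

The largest bag has 4 vertices, giving width 3; this decomposition certifies tw(G) ≤ 3. For the lower bound, the 4 vertices {a, c, d, e} are pairwise adjacent, and any tree decomposition puts a clique entirely inside one bag — forcing width ≥ 3. Therefore the treewidth is 3.

Treewidth 3.
One such decomposition:
Bags: B1 = {a, b, d, g}  B2 = {a, b, d, f}  B3 = {a, b, c, d}  B4 = {a, c, d, e}
Tree: B1–B2, B2–B3, B3–B4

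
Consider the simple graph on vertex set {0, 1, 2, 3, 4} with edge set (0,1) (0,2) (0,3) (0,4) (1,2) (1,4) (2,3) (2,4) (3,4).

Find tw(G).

3

A width-3 tree decomposition is:
Bags: B1 = {0, 2, 3, 4}  B2 = {0, 1, 2, 4}
Tree: B1–B2
The largest bag has 4 vertices, giving width 3; this decomposition certifies tw(G) ≤ 3. For the lower bound, the 4 vertices {0, 1, 2, 4} are pairwise adjacent, and any tree decomposition puts a clique entirely inside one bag — forcing width ≥ 3. Combining the bounds, tw(G) = 3.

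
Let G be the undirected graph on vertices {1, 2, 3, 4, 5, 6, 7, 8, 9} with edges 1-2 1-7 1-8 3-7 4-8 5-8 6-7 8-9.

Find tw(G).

A width-1 tree decomposition is:
Bags: B1 = {1, 8}  B2 = {1, 2}  B3 = {1, 7}  B4 = {5, 8}  B5 = {8, 9}  B6 = {6, 7}  B7 = {3, 7}  B8 = {4, 8}
Tree: B1–B2, B1–B3, B1–B4, B4–B5, B3–B6, B3–B7, B5–B8
Each bag holds 2 vertices, so the decomposition has width 1, which upper-bounds the treewidth. Since G has at least one edge (e.g. 1–8), it is not an edgeless graph, so tw(G) ≥ 1. The upper and lower bounds meet at 1, so that is the treewidth.

1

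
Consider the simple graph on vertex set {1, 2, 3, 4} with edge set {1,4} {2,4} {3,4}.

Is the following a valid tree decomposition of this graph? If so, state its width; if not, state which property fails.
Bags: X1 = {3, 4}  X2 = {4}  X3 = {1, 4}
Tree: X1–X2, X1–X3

No — vertex 2 appears in no bag.

A tree decomposition must satisfy three properties: every vertex lies in some bag; for every edge, both endpoints lie together in some bag; and for every vertex, the bags containing it form a connected subtree. Here vertex 2 appears in no bag, so the decomposition is invalid.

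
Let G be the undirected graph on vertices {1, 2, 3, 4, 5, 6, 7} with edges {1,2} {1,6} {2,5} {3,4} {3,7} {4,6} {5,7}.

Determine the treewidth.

2

A width-2 tree decomposition is:
Bags: B1 = {3, 4, 7}  B2 = {4, 5, 7}  B3 = {2, 4, 5}  B4 = {1, 2, 4}  B5 = {1, 4, 6}
Tree: B1–B2, B2–B3, B3–B4, B4–B5
Each bag holds 3 vertices, so the decomposition has width 2, which upper-bounds the treewidth. The edges 4–3–7–5–2–1–6–4 form a cycle, so G is not a tree and its treewidth is at least 2. Hence tw(G) = 2 exactly.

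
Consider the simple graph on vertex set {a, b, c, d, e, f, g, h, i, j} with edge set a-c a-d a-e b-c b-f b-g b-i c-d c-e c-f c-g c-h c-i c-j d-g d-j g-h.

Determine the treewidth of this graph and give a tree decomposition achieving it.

Each bag holds 3 vertices, so the decomposition has width 2, which upper-bounds the treewidth. For the lower bound, the 3 vertices {c, d, g} are pairwise adjacent, and any tree decomposition puts a clique entirely inside one bag — forcing width ≥ 2. Combining the bounds, tw(G) = 2.

Treewidth 2.
One optimal decomposition is:
Bags: B1 = {a, c, d}  B2 = {c, d, g}  B3 = {a, c, e}  B4 = {c, g, h}  B5 = {b, c, g}  B6 = {b, c, i}  B7 = {b, c, f}  B8 = {c, d, j}
Tree: B1–B2, B1–B3, B2–B4, B4–B5, B5–B6, B5–B7, B1–B8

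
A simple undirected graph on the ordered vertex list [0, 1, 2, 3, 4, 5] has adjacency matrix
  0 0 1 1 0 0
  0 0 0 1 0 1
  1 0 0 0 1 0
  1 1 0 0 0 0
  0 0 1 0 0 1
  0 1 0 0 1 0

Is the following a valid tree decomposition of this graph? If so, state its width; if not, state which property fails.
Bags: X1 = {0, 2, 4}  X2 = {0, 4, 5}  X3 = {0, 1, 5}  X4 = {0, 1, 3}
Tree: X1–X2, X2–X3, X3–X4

Yes; width 2.

Checking the three conditions: (i) the bags cover all of {0, 1, 2, 3, 4, 5}; (ii) for each edge, some bag contains both endpoints; (iii) the bags containing any fixed vertex form a subtree. All hold, so the decomposition is valid with width 3 − 1 = 2.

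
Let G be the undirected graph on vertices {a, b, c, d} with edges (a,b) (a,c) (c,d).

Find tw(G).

1

A width-1 tree decomposition is:
Bags: B1 = {c, d}  B2 = {a, c}  B3 = {a, b}
Tree: B1–B2, B2–B3
The largest bag has 2 vertices, giving width 1; this decomposition certifies tw(G) ≤ 1. G has an edge, so its treewidth is at least 1. Hence tw(G) = 1 exactly.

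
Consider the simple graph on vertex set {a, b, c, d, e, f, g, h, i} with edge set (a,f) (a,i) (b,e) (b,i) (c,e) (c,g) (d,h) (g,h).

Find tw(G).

1

A width-1 tree decomposition is:
Bags: B1 = {d, h}  B2 = {g, h}  B3 = {c, g}  B4 = {c, e}  B5 = {b, e}  B6 = {b, i}  B7 = {a, i}  B8 = {a, f}
Tree: B1–B2, B2–B3, B3–B4, B4–B5, B5–B6, B6–B7, B7–B8
Every bag has size at most 2, so the width is 2 − 1 = 1 and tw(G) ≤ 1. Since G has at least one edge (e.g. d–h), it is not an edgeless graph, so tw(G) ≥ 1. Therefore the treewidth is 1.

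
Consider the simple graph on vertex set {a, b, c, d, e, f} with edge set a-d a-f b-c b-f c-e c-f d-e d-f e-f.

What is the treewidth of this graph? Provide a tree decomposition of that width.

Treewidth 2.
One such decomposition:
Bags: B1 = {d, e, f}  B2 = {c, e, f}  B3 = {b, c, f}  B4 = {a, d, f}
Tree: B1–B2, B2–B3, B1–B4

Every bag has size at most 3, so the width is 3 − 1 = 2 and tw(G) ≤ 2. Conversely, {d, e, f} is a clique of size 3, and the vertices of any clique must share a bag in every tree decomposition; so some bag has ≥ 3 vertices and tw(G) ≥ 2. Combining the bounds, tw(G) = 2.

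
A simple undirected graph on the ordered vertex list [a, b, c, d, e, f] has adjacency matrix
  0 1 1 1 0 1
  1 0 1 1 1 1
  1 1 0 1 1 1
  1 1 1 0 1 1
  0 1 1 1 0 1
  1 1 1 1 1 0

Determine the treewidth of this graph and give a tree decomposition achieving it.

The largest bag has 5 vertices, giving width 4; this decomposition certifies tw(G) ≤ 4. On the other hand G contains the 5-clique {b, c, d, e, f}. A clique must lie in a single bag of any decomposition, so no decomposition can have width below 4. The upper and lower bounds meet at 4, so that is the treewidth.

Treewidth 4.
Bags: B1 = {b, c, d, e, f}  B2 = {a, b, c, d, f}
Tree: B1–B2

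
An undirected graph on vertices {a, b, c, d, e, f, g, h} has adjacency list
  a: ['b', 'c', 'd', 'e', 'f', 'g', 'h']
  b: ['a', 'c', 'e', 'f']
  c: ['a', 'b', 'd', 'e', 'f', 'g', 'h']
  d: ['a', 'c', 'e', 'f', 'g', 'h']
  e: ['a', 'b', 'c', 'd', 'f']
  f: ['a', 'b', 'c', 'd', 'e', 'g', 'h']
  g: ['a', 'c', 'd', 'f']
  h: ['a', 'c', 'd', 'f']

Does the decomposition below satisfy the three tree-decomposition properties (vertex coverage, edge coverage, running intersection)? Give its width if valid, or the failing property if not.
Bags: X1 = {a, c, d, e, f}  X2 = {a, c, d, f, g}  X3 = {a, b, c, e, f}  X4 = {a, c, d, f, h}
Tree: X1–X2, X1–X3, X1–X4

Checking the three conditions: (i) the bags cover all of {a, b, c, d, e, f, g, h}; (ii) for each edge, some bag contains both endpoints; (iii) the bags containing any fixed vertex form a subtree. All hold, so the decomposition is valid with width 5 − 1 = 4.

Yes; width 4.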